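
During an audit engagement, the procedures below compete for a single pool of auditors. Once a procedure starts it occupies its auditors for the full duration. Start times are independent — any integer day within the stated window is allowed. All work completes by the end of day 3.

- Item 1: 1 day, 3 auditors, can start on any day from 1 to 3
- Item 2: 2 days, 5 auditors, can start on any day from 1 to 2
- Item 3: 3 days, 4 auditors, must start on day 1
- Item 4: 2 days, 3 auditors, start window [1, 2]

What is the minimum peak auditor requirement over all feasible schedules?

12

Early-start (Item 1@1, Item 2@1, Item 3@1, Item 4@1) gives peak 15: d1:15  d2:12  d3:4.
Shift Item 4→2.
Schedule Item 1@1, Item 2@1, Item 3@1, Item 4@2: d1:12  d2:12  d3:7 — peak 12.
No arrangement of the 12 feasible schedules does better.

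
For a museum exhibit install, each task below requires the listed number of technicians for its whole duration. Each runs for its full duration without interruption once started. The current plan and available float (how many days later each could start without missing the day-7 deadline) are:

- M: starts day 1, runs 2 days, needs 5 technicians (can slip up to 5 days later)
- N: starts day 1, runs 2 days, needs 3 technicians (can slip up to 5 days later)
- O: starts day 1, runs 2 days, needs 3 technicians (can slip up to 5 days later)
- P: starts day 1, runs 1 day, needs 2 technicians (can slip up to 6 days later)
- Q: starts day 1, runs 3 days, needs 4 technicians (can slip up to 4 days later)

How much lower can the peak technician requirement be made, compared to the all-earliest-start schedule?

11

Early-start peak: d1:17  d2:15  d3:4  d4:0  d5:0  d6:0  d7:0 ⇒ 17.
Leveled (M@1, N@3, O@3, P@5, Q@5): d1:5  d2:5  d3:6  d4:6  d5:6  d6:4  d7:4 ⇒ 6.
Reduction 17 − 6 = 11.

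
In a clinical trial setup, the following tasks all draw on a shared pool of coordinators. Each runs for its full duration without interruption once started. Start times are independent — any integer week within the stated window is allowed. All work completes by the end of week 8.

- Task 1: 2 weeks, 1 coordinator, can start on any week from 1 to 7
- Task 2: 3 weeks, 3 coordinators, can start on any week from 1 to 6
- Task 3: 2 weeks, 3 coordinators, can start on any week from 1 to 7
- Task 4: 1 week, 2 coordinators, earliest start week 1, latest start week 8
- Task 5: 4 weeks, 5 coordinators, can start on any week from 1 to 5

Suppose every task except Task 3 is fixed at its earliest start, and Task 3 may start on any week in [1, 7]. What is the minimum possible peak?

Task 3@1: w1:14  w2:12  w3:8  w4:5  w5:0  w6:0  w7:0  w8:0 → peak 14
Task 3@2: w1:11  w2:12  w3:11  w4:5  w5:0  w6:0  w7:0  w8:0 → peak 12
Task 3@3: w1:11  w2:9  w3:11  w4:8  w5:0  w6:0  w7:0  w8:0 → peak 11
Task 3@4: w1:11  w2:9  w3:8  w4:8  w5:3  w6:0  w7:0  w8:0 → peak 11
Task 3@5: w1:11  w2:9  w3:8  w4:5  w5:3  w6:3  w7:0  w8:0 → peak 11
Task 3@6: w1:11  w2:9  w3:8  w4:5  w5:0  w6:3  w7:3  w8:0 → peak 11
Task 3@7: w1:11  w2:9  w3:8  w4:5  w5:0  w6:0  w7:3  w8:3 → peak 11
Best is Task 3@3, peak 11.

11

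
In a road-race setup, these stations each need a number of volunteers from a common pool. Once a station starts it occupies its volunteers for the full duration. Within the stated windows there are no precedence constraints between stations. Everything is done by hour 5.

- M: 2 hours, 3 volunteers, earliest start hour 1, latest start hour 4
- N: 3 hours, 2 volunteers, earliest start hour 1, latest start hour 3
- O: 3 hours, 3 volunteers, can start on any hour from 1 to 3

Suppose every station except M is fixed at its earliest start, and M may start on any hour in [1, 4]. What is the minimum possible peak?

5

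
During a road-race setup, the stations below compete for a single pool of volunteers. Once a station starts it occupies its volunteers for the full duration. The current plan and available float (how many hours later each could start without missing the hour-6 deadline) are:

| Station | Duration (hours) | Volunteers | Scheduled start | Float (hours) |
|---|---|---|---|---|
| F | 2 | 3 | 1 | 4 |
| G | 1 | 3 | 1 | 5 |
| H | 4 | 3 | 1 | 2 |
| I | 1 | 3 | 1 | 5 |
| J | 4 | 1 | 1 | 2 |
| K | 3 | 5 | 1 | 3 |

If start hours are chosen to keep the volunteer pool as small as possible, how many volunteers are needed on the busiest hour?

Early-start (F@1, G@1, H@1, I@1, J@1, K@1) gives peak 18: h1:18  h2:12  h3:9  h4:4  h5:0  h6:0.
Shift I→2, J→3, K→3.
Schedule F@1, G@1, H@1, I@2, J@3, K@3: h1:9  h2:9  h3:9  h4:9  h5:6  h6:1 — peak 9.

9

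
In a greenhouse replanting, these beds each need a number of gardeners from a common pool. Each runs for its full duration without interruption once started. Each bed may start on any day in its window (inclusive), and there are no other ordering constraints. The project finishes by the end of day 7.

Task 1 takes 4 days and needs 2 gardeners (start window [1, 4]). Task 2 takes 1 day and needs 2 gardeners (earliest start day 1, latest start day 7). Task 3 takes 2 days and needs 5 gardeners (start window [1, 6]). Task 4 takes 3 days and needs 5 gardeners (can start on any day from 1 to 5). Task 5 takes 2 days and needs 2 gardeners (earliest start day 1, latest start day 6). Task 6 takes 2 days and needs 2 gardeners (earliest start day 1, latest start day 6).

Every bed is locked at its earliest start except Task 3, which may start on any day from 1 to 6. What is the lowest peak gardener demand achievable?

13

Task 3@1: d1:18  d2:16  d3:7  d4:2  d5:0  d6:0  d7:0 → peak 18
Task 3@2: d1:13  d2:16  d3:12  d4:2  d5:0  d6:0  d7:0 → peak 16
Task 3@3: d1:13  d2:11  d3:12  d4:7  d5:0  d6:0  d7:0 → peak 13
Task 3@4: d1:13  d2:11  d3:7  d4:7  d5:5  d6:0  d7:0 → peak 13
Task 3@5: d1:13  d2:11  d3:7  d4:2  d5:5  d6:5  d7:0 → peak 13
Task 3@6: d1:13  d2:11  d3:7  d4:2  d5:0  d6:5  d7:5 → peak 13
Best is Task 3@3, peak 13.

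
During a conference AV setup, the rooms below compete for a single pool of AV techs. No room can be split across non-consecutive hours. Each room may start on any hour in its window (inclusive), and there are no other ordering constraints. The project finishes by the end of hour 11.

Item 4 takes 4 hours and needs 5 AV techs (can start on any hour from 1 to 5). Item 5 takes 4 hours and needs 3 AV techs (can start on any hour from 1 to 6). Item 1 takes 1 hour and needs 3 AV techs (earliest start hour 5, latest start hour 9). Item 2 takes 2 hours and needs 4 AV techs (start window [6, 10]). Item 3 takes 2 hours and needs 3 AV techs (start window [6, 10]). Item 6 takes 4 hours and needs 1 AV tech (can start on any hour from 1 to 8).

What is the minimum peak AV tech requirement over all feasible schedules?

6

Early-start (Item 4@1, Item 5@1, Item 1@5, Item 2@6, Item 3@6, Item 6@1) gives peak 9: h1:9  h2:9  h3:9  h4:9  h5:3  h6:7  h7:7  h8:0  h9:0  h10:0  h11:0.
Shift Item 5→5, Item 2→9.
Schedule Item 4@1, Item 5@5, Item 1@5, Item 2@9, Item 3@6, Item 6@1: h1:6  h2:6  h3:6  h4:6  h5:6  h6:6  h7:6  h8:3  h9:4  h10:4  h11:0 — peak 6.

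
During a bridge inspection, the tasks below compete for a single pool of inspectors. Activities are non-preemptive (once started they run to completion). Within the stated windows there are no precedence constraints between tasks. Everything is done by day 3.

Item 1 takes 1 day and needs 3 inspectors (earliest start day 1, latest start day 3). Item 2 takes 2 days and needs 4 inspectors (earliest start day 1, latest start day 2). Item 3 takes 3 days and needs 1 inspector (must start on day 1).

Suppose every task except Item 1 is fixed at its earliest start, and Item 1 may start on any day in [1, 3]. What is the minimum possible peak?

Item 1@1: d1:8  d2:5  d3:1 → peak 8
Item 1@2: d1:5  d2:8  d3:1 → peak 8
Item 1@3: d1:5  d2:5  d3:4 → peak 5
Best is Item 1@3, peak 5.

5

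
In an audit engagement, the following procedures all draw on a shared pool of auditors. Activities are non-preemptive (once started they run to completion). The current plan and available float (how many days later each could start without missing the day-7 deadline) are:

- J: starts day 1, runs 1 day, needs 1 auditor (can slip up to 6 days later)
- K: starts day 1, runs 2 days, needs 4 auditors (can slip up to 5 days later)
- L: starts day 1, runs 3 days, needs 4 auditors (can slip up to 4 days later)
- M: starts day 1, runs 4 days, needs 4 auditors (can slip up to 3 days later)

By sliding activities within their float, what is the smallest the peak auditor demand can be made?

Early-start (J@1, K@1, L@1, M@1) gives peak 13: d1:13  d2:12  d3:8  d4:4  d5:0  d6:0  d7:0.
Shift L→2, M→3.
Schedule J@1, K@1, L@2, M@3: d1:5  d2:8  d3:8  d4:8  d5:4  d6:4  d7:0 — peak 8.

8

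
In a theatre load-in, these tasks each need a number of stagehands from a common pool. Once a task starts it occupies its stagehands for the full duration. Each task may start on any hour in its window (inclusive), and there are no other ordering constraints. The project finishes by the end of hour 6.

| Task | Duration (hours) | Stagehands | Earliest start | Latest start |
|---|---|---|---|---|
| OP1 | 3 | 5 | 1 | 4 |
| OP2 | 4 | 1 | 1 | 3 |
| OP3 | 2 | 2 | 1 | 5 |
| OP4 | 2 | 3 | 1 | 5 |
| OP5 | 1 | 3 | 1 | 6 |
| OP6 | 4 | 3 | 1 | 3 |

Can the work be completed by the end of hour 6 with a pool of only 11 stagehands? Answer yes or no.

yes

Schedule OP1@1, OP2@1, OP3@1, OP4@4, OP5@5, OP6@3: h1:8  h2:8  h3:9  h4:7  h5:9  h6:3 — peak 9 ≤ 11.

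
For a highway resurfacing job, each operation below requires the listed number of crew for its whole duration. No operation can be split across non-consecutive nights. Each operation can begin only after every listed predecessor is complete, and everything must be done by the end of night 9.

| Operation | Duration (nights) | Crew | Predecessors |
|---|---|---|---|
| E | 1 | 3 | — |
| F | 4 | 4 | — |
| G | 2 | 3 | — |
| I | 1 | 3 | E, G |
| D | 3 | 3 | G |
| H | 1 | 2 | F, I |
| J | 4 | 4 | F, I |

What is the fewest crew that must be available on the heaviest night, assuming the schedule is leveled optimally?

Early-start (E@1, F@1, G@1, I@3, D@3, H@5, J@5) gives peak 10: n1:10  n2:7  n3:10  n4:7  n5:9  n6:4  n7:4  n8:4  n9:0.
Shift G→2, I→4, D→5, J→6.
Schedule E@1, F@1, G@2, I@4, D@5, H@5, J@6: n1:7  n2:7  n3:7  n4:7  n5:5  n6:7  n7:7  n8:4  n9:4 — peak 7.
Total crew member-nights = 55 over 9 nights ⇒ peak ≥ ⌈55/9⌉ = 7, so 7 is optimal.

7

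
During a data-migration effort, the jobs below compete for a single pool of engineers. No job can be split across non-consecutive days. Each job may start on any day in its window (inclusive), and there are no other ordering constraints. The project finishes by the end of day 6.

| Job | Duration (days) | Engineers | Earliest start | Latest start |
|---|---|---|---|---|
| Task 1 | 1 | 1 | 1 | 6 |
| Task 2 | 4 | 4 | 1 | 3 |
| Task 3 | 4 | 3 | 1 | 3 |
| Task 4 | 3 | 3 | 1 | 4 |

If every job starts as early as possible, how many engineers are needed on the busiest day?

11

Early-start schedule: Task 1@1, Task 2@1, Task 3@1, Task 4@1.
Load per day: day 1: 11, day 2: 10, day 3: 10, day 4: 7, day 5: 0, day 6: 0.
Peak is 11.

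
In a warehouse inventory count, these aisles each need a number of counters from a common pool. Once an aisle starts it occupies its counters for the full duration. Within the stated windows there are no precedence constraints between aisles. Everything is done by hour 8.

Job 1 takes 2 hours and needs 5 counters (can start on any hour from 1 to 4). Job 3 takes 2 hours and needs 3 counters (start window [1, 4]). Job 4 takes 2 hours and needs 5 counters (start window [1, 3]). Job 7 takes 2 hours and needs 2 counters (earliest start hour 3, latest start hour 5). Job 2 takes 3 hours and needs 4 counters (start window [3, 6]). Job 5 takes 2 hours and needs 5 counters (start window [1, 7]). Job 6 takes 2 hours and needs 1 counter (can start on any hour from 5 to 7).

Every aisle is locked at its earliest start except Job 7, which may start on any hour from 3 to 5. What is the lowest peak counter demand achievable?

Job 7@3: h1:18  h2:18  h3:6  h4:6  h5:5  h6:1  h7:0  h8:0 → peak 18
Job 7@4: h1:18  h2:18  h3:4  h4:6  h5:7  h6:1  h7:0  h8:0 → peak 18
Job 7@5: h1:18  h2:18  h3:4  h4:4  h5:7  h6:3  h7:0  h8:0 → peak 18
Best is Job 7@3, peak 18.

18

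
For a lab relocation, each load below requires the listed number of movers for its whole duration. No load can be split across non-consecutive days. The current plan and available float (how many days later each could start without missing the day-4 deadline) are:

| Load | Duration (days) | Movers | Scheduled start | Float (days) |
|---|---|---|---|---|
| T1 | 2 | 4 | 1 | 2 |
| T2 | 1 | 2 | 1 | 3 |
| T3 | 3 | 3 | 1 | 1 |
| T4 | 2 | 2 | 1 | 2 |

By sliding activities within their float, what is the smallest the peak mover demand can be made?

7

Early-start (T1@1, T2@1, T3@1, T4@1) gives peak 11: d1:11  d2:9  d3:3  d4:0.
Shift T3→2, T4→3.
Schedule T1@1, T2@1, T3@2, T4@3: d1:6  d2:7  d3:5  d4:5 — peak 7.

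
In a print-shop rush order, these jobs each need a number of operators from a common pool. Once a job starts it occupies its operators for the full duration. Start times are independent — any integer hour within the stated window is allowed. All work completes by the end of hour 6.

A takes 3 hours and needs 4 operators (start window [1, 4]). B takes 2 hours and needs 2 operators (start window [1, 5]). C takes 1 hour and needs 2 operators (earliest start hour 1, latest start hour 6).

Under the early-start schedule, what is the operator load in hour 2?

At early start, hour 2 has: A, B.
Demand: 4 + 2 = 6.

6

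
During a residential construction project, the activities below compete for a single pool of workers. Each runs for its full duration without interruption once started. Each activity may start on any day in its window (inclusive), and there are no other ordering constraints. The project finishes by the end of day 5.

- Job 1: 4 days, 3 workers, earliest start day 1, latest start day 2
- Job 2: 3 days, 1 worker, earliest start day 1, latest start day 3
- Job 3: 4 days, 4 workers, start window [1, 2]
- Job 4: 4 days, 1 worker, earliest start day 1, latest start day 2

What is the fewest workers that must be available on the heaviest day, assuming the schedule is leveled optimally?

Schedule Job 1@1, Job 2@1, Job 3@1, Job 4@1: d1:9  d2:9  d3:9  d4:8  d5:0 — peak 9.
No arrangement of the 24 feasible schedules does better.

9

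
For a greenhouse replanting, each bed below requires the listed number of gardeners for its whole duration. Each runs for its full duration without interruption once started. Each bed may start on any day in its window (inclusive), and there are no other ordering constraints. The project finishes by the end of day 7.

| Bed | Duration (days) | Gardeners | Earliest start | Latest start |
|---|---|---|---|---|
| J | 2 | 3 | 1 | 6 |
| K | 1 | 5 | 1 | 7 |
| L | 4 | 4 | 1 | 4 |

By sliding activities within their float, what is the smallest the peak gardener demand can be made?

5

Early-start (J@1, K@1, L@1) gives peak 12: d1:12  d2:7  d3:4  d4:4  d5:0  d6:0  d7:0.
Shift K→3, L→4.
Schedule J@1, K@3, L@4: d1:3  d2:3  d3:5  d4:4  d5:4  d6:4  d7:4 — peak 5.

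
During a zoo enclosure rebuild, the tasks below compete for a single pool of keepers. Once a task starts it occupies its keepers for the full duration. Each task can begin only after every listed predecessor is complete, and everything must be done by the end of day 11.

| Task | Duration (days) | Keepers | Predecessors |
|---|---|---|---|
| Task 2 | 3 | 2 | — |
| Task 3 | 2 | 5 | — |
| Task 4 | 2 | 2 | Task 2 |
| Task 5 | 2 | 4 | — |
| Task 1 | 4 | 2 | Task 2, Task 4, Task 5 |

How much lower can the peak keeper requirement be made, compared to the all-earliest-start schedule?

5

Early-start peak: d1:11  d2:11  d3:2  d4:2  d5:2  d6:2  d7:2  d8:2  d9:2  d10:0  d11:0 ⇒ 11.
Leveled (Task 2@1, Task 3@4, Task 4@6, Task 5@1, Task 1@8): d1:6  d2:6  d3:2  d4:5  d5:5  d6:2  d7:2  d8:2  d9:2  d10:2  d11:2 ⇒ 6.
Reduction 11 − 6 = 5.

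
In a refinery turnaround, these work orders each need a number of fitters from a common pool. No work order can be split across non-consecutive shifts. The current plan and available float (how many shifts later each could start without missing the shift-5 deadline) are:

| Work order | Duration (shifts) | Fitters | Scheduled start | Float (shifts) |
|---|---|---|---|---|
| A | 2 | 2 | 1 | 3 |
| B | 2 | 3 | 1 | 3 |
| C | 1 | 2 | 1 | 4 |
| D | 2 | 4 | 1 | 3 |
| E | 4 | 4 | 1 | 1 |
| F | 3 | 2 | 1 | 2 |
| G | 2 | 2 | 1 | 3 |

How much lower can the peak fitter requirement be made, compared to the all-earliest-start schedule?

Early-start peak: s1:19  s2:17  s3:6  s4:4  s5:0 ⇒ 19.
Leveled (A@1, B@1, C@1, D@3, E@2, F@1, G@4): s1:9  s2:11  s3:10  s4:10  s5:6 ⇒ 11.
Reduction 19 − 11 = 8.

8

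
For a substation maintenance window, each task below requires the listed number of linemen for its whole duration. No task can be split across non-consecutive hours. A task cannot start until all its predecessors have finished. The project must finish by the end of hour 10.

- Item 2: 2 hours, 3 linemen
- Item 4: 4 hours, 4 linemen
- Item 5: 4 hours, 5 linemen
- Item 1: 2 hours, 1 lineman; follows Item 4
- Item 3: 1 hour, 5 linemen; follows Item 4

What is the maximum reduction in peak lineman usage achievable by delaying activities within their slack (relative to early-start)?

5

Early-start peak: h1:12  h2:12  h3:9  h4:9  h5:6  h6:1  h7:0  h8:0  h9:0  h10:0 ⇒ 12.
Leveled (Item 2@1, Item 4@1, Item 5@5, Item 1@5, Item 3@9): h1:7  h2:7  h3:4  h4:4  h5:6  h6:6  h7:5  h8:5  h9:5  h10:0 ⇒ 7.
Reduction 12 − 7 = 5.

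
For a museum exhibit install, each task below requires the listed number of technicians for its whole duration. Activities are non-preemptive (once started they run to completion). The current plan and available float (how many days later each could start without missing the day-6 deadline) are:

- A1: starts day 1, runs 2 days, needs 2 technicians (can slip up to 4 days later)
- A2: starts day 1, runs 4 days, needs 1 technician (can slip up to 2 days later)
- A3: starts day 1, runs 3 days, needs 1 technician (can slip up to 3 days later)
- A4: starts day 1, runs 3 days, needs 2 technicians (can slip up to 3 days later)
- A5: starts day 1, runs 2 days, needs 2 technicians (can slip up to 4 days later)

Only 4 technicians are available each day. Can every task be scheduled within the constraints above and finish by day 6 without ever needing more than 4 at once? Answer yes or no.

Schedule A1@1, A2@1, A3@1, A4@3, A5@5: d1:4  d2:4  d3:4  d4:3  d5:4  d6:2 — peak 4 ≤ 4.

yes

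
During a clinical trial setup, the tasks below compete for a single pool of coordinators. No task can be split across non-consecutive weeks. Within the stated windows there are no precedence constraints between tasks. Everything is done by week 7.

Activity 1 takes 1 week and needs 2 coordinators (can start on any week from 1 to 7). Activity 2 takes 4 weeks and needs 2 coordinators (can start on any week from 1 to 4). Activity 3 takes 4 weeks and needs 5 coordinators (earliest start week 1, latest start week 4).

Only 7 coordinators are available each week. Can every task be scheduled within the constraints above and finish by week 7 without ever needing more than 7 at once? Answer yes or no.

Schedule Activity 1@1, Activity 2@1, Activity 3@2: w1:4  w2:7  w3:7  w4:7  w5:5  w6:0  w7:0 — peak 7 ≤ 7.

yes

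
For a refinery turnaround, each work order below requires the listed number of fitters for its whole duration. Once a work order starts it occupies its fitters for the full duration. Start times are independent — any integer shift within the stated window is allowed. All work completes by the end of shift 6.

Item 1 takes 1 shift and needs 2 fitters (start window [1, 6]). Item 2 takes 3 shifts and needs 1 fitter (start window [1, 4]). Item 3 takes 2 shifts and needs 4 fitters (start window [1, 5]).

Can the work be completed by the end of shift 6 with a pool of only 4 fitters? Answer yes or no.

yes

Schedule Item 1@1, Item 2@1, Item 3@4: s1:3  s2:1  s3:1  s4:4  s5:4  s6:0 — peak 4 ≤ 4.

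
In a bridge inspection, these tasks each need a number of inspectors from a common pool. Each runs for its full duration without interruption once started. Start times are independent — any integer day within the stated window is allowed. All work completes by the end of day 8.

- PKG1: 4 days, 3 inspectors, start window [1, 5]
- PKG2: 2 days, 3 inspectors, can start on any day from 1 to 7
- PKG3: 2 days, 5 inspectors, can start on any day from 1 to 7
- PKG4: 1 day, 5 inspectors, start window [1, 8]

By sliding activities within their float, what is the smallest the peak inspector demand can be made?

6

Early-start (PKG1@1, PKG2@1, PKG3@1, PKG4@1) gives peak 16: d1:16  d2:11  d3:3  d4:3  d5:0  d6:0  d7:0  d8:0.
Shift PKG3→5, PKG4→7.
Schedule PKG1@1, PKG2@1, PKG3@5, PKG4@7: d1:6  d2:6  d3:3  d4:3  d5:5  d6:5  d7:5  d8:0 — peak 6.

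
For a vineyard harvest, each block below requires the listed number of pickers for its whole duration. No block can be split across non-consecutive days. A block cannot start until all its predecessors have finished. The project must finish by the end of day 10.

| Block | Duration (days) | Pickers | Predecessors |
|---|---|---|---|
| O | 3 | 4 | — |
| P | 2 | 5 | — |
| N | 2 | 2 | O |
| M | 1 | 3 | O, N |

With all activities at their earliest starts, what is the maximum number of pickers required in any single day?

Early-start schedule: O@1, P@1, N@4, M@6.
Load per day: day 1: 9, day 2: 9, day 3: 4, day 4: 2, day 5: 2, day 6: 3, day 7: 0, day 8: 0, day 9: 0, day 10: 0.
Peak is 9.

9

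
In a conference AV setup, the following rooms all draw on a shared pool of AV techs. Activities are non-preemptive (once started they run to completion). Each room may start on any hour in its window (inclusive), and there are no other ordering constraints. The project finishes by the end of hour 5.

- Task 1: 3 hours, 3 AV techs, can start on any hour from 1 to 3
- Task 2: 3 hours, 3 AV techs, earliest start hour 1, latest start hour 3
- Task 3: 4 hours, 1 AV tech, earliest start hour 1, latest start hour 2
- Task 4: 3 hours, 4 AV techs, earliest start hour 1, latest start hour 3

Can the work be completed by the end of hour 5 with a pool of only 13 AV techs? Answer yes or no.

yes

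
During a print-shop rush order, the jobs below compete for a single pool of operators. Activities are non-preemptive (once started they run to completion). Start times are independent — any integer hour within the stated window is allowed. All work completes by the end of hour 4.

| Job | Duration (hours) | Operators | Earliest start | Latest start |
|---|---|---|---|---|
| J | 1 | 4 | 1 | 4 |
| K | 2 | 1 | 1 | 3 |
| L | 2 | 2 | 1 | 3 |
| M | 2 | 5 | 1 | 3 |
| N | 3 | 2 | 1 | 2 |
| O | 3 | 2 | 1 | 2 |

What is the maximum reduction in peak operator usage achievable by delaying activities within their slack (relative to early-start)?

Early-start peak: h1:16  h2:12  h3:4  h4:0 ⇒ 16.
Leveled (J@1, K@1, L@1, M@3, N@1, O@2): h1:9  h2:7  h3:9  h4:7 ⇒ 9.
Reduction 16 − 9 = 7.

7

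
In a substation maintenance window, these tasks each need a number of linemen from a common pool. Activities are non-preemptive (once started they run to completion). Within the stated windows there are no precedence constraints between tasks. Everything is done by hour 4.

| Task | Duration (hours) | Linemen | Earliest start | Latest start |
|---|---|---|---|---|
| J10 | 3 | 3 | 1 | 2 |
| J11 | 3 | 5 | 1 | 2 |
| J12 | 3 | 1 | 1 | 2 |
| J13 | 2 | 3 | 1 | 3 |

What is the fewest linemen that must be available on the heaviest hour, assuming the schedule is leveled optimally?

Schedule J10@1, J11@1, J12@1, J13@1: h1:12  h2:12  h3:9  h4:0 — peak 12.
No arrangement of the 24 feasible schedules does better.

12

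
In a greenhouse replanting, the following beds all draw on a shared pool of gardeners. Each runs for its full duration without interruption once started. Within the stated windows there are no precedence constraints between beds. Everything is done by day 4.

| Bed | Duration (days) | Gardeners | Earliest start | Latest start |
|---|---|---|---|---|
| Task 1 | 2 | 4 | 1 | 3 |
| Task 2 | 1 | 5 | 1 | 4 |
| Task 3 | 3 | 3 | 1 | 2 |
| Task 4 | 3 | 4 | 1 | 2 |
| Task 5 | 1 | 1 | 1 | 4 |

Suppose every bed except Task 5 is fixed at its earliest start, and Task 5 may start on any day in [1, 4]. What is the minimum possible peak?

16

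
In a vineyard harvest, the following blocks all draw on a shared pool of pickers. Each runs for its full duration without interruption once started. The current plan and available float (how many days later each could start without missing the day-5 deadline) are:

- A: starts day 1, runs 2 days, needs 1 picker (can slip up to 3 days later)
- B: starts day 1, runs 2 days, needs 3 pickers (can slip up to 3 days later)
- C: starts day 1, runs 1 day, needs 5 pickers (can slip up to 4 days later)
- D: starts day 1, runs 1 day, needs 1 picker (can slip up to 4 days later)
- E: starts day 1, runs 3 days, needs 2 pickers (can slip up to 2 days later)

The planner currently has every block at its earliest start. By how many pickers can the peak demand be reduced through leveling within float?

Early-start peak: d1:12  d2:6  d3:2  d4:0  d5:0 ⇒ 12.
Leveled (A@1, B@3, C@5, D@1, E@1): d1:4  d2:3  d3:5  d4:3  d5:5 ⇒ 5.
Reduction 12 − 5 = 7.

7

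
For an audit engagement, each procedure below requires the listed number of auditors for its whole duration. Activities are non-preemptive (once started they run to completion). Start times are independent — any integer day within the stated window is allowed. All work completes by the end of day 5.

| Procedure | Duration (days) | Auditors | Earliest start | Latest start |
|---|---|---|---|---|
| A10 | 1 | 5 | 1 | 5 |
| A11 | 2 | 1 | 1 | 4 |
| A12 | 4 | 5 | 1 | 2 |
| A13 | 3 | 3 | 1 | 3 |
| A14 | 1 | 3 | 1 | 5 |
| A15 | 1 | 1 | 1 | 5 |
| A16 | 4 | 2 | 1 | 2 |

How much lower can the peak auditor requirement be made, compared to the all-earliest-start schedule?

Early-start peak: d1:20  d2:11  d3:10  d4:7  d5:0 ⇒ 20.
Leveled (A10@1, A11@1, A12@2, A13@3, A14@1, A15@1, A16@2): d1:10  d2:8  d3:10  d4:10  d5:10 ⇒ 10.
Reduction 20 − 10 = 10.

10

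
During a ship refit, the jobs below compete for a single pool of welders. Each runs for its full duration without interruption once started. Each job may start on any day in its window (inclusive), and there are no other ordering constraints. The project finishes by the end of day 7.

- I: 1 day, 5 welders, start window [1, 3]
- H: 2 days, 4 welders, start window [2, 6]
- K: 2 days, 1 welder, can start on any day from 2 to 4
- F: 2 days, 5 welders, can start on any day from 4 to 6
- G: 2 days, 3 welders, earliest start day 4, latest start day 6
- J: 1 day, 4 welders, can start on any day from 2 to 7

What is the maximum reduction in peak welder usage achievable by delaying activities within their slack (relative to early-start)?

Early-start peak: d1:5  d2:9  d3:5  d4:8  d5:8  d6:0  d7:0 ⇒ 9.
Leveled (I@1, H@2, K@2, F@4, G@6, J@6): d1:5  d2:5  d3:5  d4:5  d5:5  d6:7  d7:3 ⇒ 7.
Reduction 9 − 7 = 2.

2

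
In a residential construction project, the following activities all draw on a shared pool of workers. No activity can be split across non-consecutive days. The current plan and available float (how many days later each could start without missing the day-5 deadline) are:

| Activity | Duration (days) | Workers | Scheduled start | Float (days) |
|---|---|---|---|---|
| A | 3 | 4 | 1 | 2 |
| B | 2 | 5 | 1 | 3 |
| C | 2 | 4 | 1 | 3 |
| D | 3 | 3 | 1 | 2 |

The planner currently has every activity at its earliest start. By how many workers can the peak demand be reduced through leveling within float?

8

Early-start peak: d1:16  d2:16  d3:7  d4:0  d5:0 ⇒ 16.
Leveled (A@1, B@4, C@1, D@3): d1:8  d2:8  d3:7  d4:8  d5:8 ⇒ 8.
Reduction 16 − 8 = 8.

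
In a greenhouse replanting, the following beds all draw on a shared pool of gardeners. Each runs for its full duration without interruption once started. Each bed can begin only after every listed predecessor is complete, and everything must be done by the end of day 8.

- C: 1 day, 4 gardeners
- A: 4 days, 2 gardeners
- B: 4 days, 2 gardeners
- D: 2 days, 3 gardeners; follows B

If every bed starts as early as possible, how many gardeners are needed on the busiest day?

Early-start schedule: C@1, A@1, B@1, D@5.
Load per day: day 1: 8, day 2: 4, day 3: 4, day 4: 4, day 5: 3, day 6: 3, day 7: 0, day 8: 0.
Peak is 8.

8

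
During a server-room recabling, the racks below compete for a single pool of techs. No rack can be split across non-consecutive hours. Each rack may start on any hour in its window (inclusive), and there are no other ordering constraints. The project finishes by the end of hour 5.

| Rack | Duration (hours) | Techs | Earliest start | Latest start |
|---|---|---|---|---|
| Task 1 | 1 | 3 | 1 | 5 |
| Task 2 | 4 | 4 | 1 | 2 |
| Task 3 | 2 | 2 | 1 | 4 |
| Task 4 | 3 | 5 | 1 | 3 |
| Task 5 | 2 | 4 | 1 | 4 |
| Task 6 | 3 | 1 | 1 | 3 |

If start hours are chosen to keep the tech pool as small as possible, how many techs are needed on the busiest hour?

Early-start (Task 1@1, Task 2@1, Task 3@1, Task 4@1, Task 5@1, Task 6@1) gives peak 19: h1:19  h2:16  h3:10  h4:4  h5:0.
Shift Task 2→2, Task 4→3, Task 6→3.
Schedule Task 1@1, Task 2@2, Task 3@1, Task 4@3, Task 5@1, Task 6@3: h1:9  h2:10  h3:10  h4:10  h5:10 — peak 10.
Total tech-hours = 49 over 5 hours ⇒ peak ≥ ⌈49/5⌉ = 10, so 10 is optimal.

10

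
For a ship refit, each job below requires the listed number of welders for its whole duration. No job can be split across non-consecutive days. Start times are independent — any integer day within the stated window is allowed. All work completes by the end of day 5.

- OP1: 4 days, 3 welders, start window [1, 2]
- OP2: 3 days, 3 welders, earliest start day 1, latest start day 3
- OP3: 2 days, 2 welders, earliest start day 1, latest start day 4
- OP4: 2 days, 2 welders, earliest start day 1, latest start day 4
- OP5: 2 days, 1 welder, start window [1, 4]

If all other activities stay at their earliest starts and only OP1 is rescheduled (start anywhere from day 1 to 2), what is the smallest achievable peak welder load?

11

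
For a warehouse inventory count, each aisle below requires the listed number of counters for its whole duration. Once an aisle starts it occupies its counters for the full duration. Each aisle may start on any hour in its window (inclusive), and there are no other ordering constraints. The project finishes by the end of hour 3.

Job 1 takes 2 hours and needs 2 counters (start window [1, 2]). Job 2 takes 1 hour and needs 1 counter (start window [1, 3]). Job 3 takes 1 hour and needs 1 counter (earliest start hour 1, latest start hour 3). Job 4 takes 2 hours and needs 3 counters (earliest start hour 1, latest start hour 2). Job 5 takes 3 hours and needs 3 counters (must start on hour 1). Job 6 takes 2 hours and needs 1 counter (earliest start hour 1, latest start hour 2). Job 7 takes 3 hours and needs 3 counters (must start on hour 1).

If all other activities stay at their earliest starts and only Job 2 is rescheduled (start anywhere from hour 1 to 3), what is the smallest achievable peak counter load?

13

Job 2@1: h1:14  h2:12  h3:6 → peak 14
Job 2@2: h1:13  h2:13  h3:6 → peak 13
Job 2@3: h1:13  h2:12  h3:7 → peak 13
Best is Job 2@2, peak 13.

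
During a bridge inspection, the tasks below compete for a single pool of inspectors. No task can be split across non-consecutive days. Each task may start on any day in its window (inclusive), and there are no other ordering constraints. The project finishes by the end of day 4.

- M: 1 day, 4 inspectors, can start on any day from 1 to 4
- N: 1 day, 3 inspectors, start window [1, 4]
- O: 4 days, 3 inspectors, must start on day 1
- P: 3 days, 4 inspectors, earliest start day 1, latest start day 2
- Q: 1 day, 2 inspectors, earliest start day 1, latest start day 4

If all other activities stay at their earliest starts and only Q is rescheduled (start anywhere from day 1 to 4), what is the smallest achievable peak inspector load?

14

Q@1: d1:16  d2:7  d3:7  d4:3 → peak 16
Q@2: d1:14  d2:9  d3:7  d4:3 → peak 14
Q@3: d1:14  d2:7  d3:9  d4:3 → peak 14
Q@4: d1:14  d2:7  d3:7  d4:5 → peak 14
Best is Q@2, peak 14.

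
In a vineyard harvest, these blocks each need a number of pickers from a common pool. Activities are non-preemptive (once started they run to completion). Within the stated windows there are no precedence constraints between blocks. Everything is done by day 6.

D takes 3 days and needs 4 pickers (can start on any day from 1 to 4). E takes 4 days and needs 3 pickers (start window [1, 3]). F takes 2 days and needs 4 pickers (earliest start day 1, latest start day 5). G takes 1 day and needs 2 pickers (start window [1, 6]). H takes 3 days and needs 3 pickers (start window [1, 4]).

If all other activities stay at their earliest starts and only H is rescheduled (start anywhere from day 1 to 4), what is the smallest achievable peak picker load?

13

H@1: d1:16  d2:14  d3:10  d4:3  d5:0  d6:0 → peak 16
H@2: d1:13  d2:14  d3:10  d4:6  d5:0  d6:0 → peak 14
H@3: d1:13  d2:11  d3:10  d4:6  d5:3  d6:0 → peak 13
H@4: d1:13  d2:11  d3:7  d4:6  d5:3  d6:3 → peak 13
Best is H@3, peak 13.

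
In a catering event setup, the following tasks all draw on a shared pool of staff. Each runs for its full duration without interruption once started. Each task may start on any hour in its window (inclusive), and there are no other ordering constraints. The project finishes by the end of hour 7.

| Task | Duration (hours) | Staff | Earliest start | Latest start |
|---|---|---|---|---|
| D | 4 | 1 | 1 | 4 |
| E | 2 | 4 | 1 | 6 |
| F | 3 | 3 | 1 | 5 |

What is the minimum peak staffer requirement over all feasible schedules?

Early-start (D@1, E@1, F@1) gives peak 8: h1:8  h2:8  h3:4  h4:1  h5:0  h6:0  h7:0.
Shift E→5.
Schedule D@1, E@5, F@1: h1:4  h2:4  h3:4  h4:1  h5:4  h6:4  h7:0 — peak 4.

4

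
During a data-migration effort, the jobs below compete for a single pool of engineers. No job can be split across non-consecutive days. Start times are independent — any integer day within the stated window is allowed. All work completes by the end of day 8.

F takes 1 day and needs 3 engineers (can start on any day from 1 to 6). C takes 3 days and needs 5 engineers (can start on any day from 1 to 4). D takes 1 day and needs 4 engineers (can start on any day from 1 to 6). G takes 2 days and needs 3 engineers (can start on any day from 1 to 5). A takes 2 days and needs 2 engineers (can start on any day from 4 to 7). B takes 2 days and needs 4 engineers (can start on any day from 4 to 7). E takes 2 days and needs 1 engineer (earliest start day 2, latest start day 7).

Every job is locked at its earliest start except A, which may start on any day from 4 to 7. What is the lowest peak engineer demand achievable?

15

A@4: d1:15  d2:9  d3:6  d4:6  d5:6  d6:0  d7:0  d8:0 → peak 15
A@5: d1:15  d2:9  d3:6  d4:4  d5:6  d6:2  d7:0  d8:0 → peak 15
A@6: d1:15  d2:9  d3:6  d4:4  d5:4  d6:2  d7:2  d8:0 → peak 15
A@7: d1:15  d2:9  d3:6  d4:4  d5:4  d6:0  d7:2  d8:2 → peak 15
Best is A@4, peak 15.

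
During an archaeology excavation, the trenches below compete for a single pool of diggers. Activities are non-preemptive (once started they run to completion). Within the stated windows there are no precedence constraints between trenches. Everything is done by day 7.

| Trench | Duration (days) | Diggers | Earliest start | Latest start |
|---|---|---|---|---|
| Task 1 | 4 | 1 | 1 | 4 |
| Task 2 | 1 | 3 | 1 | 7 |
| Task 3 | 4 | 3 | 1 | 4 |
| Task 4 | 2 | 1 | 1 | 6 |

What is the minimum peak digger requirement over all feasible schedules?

4

Early-start (Task 1@1, Task 2@1, Task 3@1, Task 4@1) gives peak 8: d1:8  d2:5  d3:4  d4:4  d5:0  d6:0  d7:0.
Shift Task 3→2, Task 4→5.
Schedule Task 1@1, Task 2@1, Task 3@2, Task 4@5: d1:4  d2:4  d3:4  d4:4  d5:4  d6:1  d7:0 — peak 4.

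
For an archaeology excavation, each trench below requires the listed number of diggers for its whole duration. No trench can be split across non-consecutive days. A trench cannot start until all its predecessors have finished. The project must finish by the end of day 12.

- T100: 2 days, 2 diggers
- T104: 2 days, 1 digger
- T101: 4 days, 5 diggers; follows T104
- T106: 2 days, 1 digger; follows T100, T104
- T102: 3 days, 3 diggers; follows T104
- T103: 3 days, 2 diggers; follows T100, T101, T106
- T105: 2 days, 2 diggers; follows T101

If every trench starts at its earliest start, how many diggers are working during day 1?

At early start, day 1 has: T100, T104.
Demand: 2 + 1 = 3.

3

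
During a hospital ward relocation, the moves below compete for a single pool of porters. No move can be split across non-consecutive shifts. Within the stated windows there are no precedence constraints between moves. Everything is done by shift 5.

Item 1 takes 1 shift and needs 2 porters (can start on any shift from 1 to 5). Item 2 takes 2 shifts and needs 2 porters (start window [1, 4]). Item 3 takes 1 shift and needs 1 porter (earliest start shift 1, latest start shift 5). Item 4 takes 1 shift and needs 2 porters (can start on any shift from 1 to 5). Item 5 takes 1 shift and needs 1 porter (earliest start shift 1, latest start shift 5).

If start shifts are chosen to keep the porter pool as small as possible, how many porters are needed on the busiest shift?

Early-start (Item 1@1, Item 2@1, Item 3@1, Item 4@1, Item 5@1) gives peak 8: s1:8  s2:2  s3:0  s4:0  s5:0.
Shift Item 2→2, Item 3→4, Item 4→5, Item 5→4.
Schedule Item 1@1, Item 2@2, Item 3@4, Item 4@5, Item 5@4: s1:2  s2:2  s3:2  s4:2  s5:2 — peak 2.
Total porter-shifts = 10 over 5 shifts ⇒ peak ≥ ⌈10/5⌉ = 2, so 2 is optimal.

2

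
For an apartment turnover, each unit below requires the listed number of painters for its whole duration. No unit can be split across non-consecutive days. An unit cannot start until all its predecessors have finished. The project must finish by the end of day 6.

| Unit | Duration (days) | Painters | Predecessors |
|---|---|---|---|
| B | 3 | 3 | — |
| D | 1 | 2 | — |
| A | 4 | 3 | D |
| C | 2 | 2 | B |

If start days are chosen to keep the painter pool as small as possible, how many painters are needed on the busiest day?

Schedule B@1, D@1, A@2, C@4: d1:5  d2:6  d3:6  d4:5  d5:5  d6:0 — peak 6.
No arrangement of the 9 feasible schedules does better.

6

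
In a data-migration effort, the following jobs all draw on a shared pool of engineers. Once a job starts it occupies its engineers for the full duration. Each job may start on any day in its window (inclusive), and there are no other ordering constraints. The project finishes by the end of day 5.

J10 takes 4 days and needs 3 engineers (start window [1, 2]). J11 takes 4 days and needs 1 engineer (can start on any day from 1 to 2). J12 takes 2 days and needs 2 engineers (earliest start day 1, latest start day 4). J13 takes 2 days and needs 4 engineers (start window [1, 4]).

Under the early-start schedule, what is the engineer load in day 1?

10

At early start, day 1 has: J10, J11, J12, J13.
Demand: 3 + 1 + 2 + 4 = 10.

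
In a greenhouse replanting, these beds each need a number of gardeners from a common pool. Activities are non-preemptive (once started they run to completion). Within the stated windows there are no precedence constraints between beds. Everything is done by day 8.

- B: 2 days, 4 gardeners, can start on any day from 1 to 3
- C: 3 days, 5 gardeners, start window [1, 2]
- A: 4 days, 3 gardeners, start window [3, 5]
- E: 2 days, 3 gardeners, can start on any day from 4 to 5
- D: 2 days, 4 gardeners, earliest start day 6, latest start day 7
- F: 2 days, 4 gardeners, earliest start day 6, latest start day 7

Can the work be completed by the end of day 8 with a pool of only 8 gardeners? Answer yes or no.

no

The minimum achievable peak is 9; 8 < 9, so no feasible schedule stays within the cap.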